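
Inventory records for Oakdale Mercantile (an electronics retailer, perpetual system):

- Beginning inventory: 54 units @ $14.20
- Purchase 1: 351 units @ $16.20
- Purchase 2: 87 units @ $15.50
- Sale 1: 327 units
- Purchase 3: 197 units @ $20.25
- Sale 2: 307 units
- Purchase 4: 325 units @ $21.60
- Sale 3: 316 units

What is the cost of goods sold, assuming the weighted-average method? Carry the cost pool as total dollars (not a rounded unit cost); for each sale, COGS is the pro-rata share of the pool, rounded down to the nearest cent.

After Beginning: 54 on hand, pool $766.80 (≈ $14.2000 each)
After Purchase 1: 405 on hand, pool $6,453.00 (≈ $15.9333 each)
After Purchase 2: 492 on hand, pool $7,801.50 (≈ $15.8567 each)
Sale 1, sell 327: 327/492 × $7,801.50 → $5,185.14
After Purchase 3: 362 on hand, pool $6,605.61 (≈ $18.2475 each)
Sale 2, sell 307: 307/362 × $6,605.61 → $5,601.99
After Purchase 4: 380 on hand, pool $8,023.62 (≈ $21.1148 each)
Sale 3, sell 316: 316/380 × $8,023.62 → $6,672.27
Total COGS = $5,185.14 + $5,601.99 + $6,672.27 = $17,459.40
Ending inventory (cost pool remaining) = $1,351.35

COGS = $17,459.40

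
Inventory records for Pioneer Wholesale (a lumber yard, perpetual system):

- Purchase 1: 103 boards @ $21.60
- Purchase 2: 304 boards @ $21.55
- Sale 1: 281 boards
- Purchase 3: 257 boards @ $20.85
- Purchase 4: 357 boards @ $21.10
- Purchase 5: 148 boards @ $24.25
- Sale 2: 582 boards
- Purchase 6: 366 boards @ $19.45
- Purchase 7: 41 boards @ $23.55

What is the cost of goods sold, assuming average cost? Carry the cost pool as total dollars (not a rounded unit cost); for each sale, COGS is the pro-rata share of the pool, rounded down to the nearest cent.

After Purchase 1: 103 on hand, pool $2,224.80 (≈ $21.6000 each)
After Purchase 2: 407 on hand, pool $8,776.00 (≈ $21.5627 each)
Sale 1, sell 281: 281/407 × $8,776.00 → $6,059.10
After Purchase 3: 383 on hand, pool $8,075.35 (≈ $21.0845 each)
After Purchase 4: 740 on hand, pool $15,608.05 (≈ $21.0920 each)
After Purchase 5: 888 on hand, pool $19,197.05 (≈ $21.6183 each)
Sale 2, sell 582: 582/888 × $19,197.05 → $12,581.85
After Purchase 6: 672 on hand, pool $13,733.90 (≈ $20.4374 each)
After Purchase 7: 713 on hand, pool $14,699.45 (≈ $20.6163 each)
Total COGS = $6,059.10 + $12,581.85 = $18,640.95
Ending inventory (cost pool remaining) = $14,699.45
Check: goods available $33,340.40 = COGS $18,640.95 + ending $14,699.45

COGS = $18,640.95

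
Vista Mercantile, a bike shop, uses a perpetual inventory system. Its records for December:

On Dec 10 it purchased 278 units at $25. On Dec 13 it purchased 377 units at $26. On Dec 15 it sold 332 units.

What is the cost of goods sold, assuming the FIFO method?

Dec 15, 332 sold [FIFO — oldest first]: 278 @ $25 + 54 @ $26 = $8,354
Ending inventory: 323 @ $26 = $8,398
Check: goods available $16,752 = COGS $8,354 + ending $8,398

COGS = $8,354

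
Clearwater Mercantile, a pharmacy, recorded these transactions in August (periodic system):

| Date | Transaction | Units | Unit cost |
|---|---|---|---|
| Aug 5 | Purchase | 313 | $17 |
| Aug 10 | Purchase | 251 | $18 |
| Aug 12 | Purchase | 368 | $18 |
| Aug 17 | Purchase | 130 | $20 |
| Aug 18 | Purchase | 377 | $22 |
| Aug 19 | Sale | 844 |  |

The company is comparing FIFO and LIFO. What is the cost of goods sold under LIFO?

COGS = $16,960

FIFO COGS: 313 @ $17 + 251 @ $18 + 280 @ $18 = $14,879
LIFO COGS: 377 @ $22 + 130 @ $20 + 337 @ $18 = $16,960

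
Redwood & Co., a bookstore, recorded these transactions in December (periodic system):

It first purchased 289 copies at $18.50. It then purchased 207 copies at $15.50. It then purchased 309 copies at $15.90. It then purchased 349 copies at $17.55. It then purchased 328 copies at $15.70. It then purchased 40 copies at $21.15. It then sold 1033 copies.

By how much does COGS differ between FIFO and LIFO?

$327.35

FIFO COGS: 289 @ $18.50 + 207 @ $15.50 + 309 @ $15.90 + 228 @ $17.55 = $17,469.50
LIFO COGS: 40 @ $21.15 + 328 @ $15.70 + 349 @ $17.55 + 309 @ $15.90 + 7 @ $15.50 = $17,142.15
Difference = |$17,469.50 − $17,142.15| = $327.35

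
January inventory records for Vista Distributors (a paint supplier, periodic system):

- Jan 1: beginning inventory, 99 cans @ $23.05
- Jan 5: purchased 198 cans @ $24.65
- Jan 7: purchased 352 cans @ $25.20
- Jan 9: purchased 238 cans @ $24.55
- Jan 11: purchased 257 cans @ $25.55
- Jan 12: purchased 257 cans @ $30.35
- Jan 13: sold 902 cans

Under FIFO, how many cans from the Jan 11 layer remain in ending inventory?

242

Jan 13, 902 sold [FIFO — oldest first]: 99 @ $23.05 + 198 @ $24.65 + 352 @ $25.20 + 238 @ $24.55 + 15 @ $25.55 = $22,259.20
Ending inventory: 242 @ $25.55 + 257 @ $30.35 = $13,983.05
Check: goods available $36,242.25 = COGS $22,259.20 + ending $13,983.05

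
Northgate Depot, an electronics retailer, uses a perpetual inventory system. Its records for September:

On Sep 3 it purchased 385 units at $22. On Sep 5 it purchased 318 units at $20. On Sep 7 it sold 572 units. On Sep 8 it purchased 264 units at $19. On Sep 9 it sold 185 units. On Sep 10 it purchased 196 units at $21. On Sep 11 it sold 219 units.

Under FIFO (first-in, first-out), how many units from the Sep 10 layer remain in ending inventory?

Sep 7, 572 sold [FIFO — oldest first]: 385 @ $22 + 187 @ $20 = $12,210
Sep 9, 185 sold [FIFO — oldest first]: 131 @ $20 + 54 @ $19 = $3,646
Sep 11, 219 sold [FIFO — oldest first]: 210 @ $19 + 9 @ $21 = $4,179
Total COGS = $12,210 + $3,646 + $4,179 = $20,035
Ending inventory: 187 @ $21 = $3,927

187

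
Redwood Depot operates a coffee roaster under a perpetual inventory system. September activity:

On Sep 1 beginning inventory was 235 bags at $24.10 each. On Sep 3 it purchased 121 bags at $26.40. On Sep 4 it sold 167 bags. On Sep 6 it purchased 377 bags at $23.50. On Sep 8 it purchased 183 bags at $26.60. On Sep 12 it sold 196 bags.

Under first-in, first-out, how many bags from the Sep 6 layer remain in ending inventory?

Sep 4, 167 sold [FIFO — oldest first]: 167 @ $24.10 = $4,024.70
Sep 12, 196 sold [FIFO — oldest first]: 68 @ $24.10 + 121 @ $26.40 + 7 @ $23.50 = $4,997.70
Total COGS = $4,024.70 + $4,997.70 = $9,022.40
Ending inventory: 370 @ $23.50 + 183 @ $26.60 = $13,562.80

370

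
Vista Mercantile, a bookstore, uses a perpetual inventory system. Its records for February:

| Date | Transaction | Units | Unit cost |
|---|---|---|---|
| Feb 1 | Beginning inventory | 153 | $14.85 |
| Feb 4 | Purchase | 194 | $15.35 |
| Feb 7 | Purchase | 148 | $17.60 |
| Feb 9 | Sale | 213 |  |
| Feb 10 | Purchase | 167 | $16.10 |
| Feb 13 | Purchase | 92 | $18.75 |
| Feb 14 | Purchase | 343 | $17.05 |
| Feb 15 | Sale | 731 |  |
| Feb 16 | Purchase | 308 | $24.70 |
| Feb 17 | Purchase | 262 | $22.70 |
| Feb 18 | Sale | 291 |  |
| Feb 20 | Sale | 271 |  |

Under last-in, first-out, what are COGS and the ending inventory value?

COGS = $29,201.95; ending inventory = $2,469.65

Feb 9, 213 sold [LIFO — newest first]: 148 @ $17.60 + 65 @ $15.35 = $3,602.55
Feb 15, 731 sold [LIFO — newest first]: 343 @ $17.05 + 92 @ $18.75 + 167 @ $16.10 + 129 @ $15.35 = $12,242.00
Feb 18, 291 sold [LIFO — newest first]: 262 @ $22.70 + 29 @ $24.70 = $6,663.70
Feb 20, 271 sold [LIFO — newest first]: 271 @ $24.70 = $6,693.70
Total COGS = $3,602.55 + $12,242.00 + $6,663.70 + $6,693.70 = $29,201.95
Ending inventory: 153 @ $14.85 + 8 @ $24.70 = $2,469.65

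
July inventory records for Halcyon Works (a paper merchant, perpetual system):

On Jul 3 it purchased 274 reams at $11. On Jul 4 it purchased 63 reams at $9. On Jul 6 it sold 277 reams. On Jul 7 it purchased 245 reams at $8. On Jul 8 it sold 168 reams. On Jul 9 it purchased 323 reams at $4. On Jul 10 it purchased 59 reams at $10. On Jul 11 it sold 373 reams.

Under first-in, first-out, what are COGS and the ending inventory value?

Jul 6, 277 sold [FIFO — oldest first]: 274 @ $11 + 3 @ $9 = $3,041
Jul 8, 168 sold [FIFO — oldest first]: 60 @ $9 + 108 @ $8 = $1,404
Jul 11, 373 sold [FIFO — oldest first]: 137 @ $8 + 236 @ $4 = $2,040
Total COGS = $3,041 + $1,404 + $2,040 = $6,485
Ending inventory: 87 @ $4 + 59 @ $10 = $938
Check: goods available $7,423 = COGS $6,485 + ending $938

COGS = $6,485; ending inventory = $938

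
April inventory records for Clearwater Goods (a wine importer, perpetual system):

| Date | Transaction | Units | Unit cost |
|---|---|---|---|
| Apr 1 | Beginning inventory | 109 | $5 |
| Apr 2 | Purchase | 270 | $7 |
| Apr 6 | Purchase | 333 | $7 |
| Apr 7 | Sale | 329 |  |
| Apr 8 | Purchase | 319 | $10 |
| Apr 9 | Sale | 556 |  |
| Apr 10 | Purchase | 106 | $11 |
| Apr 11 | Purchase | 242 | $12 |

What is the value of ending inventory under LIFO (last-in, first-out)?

Apr 7, 329 sold [LIFO — newest first]: 329 @ $7 = $2,303
Apr 9, 556 sold [LIFO — newest first]: 319 @ $10 + 4 @ $7 + 233 @ $7 = $4,849
Total COGS = $2,303 + $4,849 = $7,152
Ending inventory: 109 @ $5 + 37 @ $7 + 106 @ $11 + 242 @ $12 = $4,874

Ending inventory = $4,874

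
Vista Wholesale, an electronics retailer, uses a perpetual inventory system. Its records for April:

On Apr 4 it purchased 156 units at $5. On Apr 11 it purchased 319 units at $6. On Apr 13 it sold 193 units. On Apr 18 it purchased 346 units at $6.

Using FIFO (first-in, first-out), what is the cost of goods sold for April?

Apr 13, 193 sold [FIFO — oldest first]: 156 @ $5 + 37 @ $6 = $1,002
Ending inventory: 282 @ $6 + 346 @ $6 = $3,768
Check: goods available $4,770 = COGS $1,002 + ending $3,768

COGS = $1,002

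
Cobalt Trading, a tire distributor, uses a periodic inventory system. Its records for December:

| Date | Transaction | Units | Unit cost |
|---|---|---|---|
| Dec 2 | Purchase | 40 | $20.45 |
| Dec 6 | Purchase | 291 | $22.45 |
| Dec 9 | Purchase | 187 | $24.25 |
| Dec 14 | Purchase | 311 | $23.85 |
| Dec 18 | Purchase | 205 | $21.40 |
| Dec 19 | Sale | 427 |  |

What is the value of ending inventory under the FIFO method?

Dec 19, 427 sold [FIFO — oldest first]: 40 @ $20.45 + 291 @ $22.45 + 96 @ $24.25 = $9,678.95
Ending inventory: 91 @ $24.25 + 311 @ $23.85 + 205 @ $21.40 = $14,011.10
Check: goods available $23,690.05 = COGS $9,678.95 + ending $14,011.10

Ending inventory = $14,011.10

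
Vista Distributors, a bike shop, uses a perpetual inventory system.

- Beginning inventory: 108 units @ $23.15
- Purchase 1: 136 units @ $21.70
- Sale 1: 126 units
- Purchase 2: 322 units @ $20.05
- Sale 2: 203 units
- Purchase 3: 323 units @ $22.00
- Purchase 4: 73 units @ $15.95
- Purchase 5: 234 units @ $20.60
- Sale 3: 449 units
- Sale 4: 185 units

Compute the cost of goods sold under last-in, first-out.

COGS = $19,975.30

Sale 1 (126) [LIFO — newest first]: 126 @ $21.70 = $2,734.20
Sale 2 (203) [LIFO — newest first]: 203 @ $20.05 = $4,070.15
Sale 3 (449) [LIFO — newest first]: 234 @ $20.60 + 73 @ $15.95 + 142 @ $22.00 = $9,108.75
Sale 4 (185) [LIFO — newest first]: 181 @ $22.00 + 4 @ $20.05 = $4,062.20
Total COGS = $2,734.20 + $4,070.15 + $9,108.75 + $4,062.20 = $19,975.30
Ending inventory: 108 @ $23.15 + 10 @ $21.70 + 115 @ $20.05 = $5,022.95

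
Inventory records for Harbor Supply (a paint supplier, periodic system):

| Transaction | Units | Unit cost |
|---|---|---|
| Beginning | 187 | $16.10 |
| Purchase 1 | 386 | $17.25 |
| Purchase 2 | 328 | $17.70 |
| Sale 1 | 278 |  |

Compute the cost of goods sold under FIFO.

Sale 1 (278) [FIFO — oldest first]: 187 @ $16.10 + 91 @ $17.25 = $4,580.45
Ending inventory: 295 @ $17.25 + 328 @ $17.70 = $10,894.35

COGS = $4,580.45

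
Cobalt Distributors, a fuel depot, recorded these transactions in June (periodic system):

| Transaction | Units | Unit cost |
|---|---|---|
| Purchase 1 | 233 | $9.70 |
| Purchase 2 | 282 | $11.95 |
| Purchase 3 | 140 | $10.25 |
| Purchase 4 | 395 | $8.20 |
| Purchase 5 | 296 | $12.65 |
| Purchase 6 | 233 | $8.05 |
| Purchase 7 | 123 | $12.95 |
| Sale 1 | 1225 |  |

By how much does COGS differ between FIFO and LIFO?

$176.75

FIFO COGS: 233 @ $9.70 + 282 @ $11.95 + 140 @ $10.25 + 395 @ $8.20 + 175 @ $12.65 = $12,517.75
LIFO COGS: 123 @ $12.95 + 233 @ $8.05 + 296 @ $12.65 + 395 @ $8.20 + 140 @ $10.25 + 38 @ $11.95 = $12,341.00
Difference = |$12,517.75 − $12,341.00| = $176.75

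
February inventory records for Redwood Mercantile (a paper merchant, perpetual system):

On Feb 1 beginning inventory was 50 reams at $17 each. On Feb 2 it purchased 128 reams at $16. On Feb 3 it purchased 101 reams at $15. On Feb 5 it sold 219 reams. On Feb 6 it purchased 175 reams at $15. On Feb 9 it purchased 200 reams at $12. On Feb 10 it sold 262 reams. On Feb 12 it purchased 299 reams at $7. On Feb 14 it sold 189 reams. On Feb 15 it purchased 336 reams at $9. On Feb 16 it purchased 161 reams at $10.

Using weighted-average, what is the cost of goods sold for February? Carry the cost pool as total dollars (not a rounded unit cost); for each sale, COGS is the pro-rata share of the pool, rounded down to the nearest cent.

After Feb 1: 50 on hand, pool $850.00 (≈ $17.0000 each)
After Feb 2: 178 on hand, pool $2,898.00 (≈ $16.2809 each)
After Feb 3: 279 on hand, pool $4,413.00 (≈ $15.8172 each)
Feb 5, sell 219: 219/279 × $4,413.00 → $3,463.96
After Feb 6: 235 on hand, pool $3,574.04 (≈ $15.2087 each)
After Feb 9: 435 on hand, pool $5,974.04 (≈ $13.7334 each)
Feb 10, sell 262: 262/435 × $5,974.04 → $3,598.15
After Feb 12: 472 on hand, pool $4,468.89 (≈ $9.4680 each)
Feb 14, sell 189: 189/472 × $4,468.89 → $1,789.44
After Feb 15: 619 on hand, pool $5,703.45 (≈ $9.2140 each)
After Feb 16: 780 on hand, pool $7,313.45 (≈ $9.3762 each)
Total COGS = $3,463.96 + $3,598.15 + $1,789.44 = $8,851.55
Ending inventory (cost pool remaining) = $7,313.45

COGS = $8,851.55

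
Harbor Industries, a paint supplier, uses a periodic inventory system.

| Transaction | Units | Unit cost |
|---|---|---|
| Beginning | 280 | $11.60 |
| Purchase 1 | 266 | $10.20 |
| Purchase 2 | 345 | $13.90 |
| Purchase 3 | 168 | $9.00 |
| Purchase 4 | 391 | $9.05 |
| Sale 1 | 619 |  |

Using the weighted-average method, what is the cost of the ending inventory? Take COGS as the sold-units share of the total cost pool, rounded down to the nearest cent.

Sale 1, sell 619: 619/1450 × $15,807.25 → $6,748.06
Ending inventory (cost pool remaining) = $9,059.19

Ending inventory = $9,059.19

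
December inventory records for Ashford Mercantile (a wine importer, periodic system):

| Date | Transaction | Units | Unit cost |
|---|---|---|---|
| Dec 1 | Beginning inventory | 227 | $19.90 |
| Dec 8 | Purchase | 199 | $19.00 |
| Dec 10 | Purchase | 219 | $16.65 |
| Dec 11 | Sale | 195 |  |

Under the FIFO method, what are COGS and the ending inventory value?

Dec 11, 195 sold [FIFO — oldest first]: 195 @ $19.90 = $3,880.50
Ending inventory: 32 @ $19.90 + 199 @ $19.00 + 219 @ $16.65 = $8,064.15

COGS = $3,880.50; ending inventory = $8,064.15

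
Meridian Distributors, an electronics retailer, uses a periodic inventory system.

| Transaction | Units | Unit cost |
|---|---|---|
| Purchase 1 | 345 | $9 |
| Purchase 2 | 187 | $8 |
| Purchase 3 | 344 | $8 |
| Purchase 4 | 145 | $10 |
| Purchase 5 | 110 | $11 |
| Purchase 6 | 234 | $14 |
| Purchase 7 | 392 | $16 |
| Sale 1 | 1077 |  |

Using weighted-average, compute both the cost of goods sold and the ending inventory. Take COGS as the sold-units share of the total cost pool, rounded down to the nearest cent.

COGS = $11,990.43; ending inventory = $7,570.57

Sale 1, sell 1077: 1077/1757 × $19,561.00 → $11,990.43
Ending inventory (cost pool remaining) = $7,570.57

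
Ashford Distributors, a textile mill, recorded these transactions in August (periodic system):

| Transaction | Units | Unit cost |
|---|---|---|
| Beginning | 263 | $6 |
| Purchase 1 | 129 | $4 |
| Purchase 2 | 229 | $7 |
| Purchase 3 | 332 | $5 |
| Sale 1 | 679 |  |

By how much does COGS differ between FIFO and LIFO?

$252

FIFO COGS: 263 @ $6 + 129 @ $4 + 229 @ $7 + 58 @ $5 = $3,987
LIFO COGS: 332 @ $5 + 229 @ $7 + 118 @ $4 = $3,735
Difference = |$3,987 − $3,735| = $252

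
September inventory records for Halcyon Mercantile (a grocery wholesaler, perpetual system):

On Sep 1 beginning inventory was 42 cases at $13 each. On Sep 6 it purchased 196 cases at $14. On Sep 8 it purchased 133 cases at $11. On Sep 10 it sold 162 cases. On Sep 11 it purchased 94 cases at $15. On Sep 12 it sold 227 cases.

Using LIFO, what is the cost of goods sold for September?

COGS = $5,141

Sep 10, 162 sold [LIFO — newest first]: 133 @ $11 + 29 @ $14 = $1,869
Sep 12, 227 sold [LIFO — newest first]: 94 @ $15 + 133 @ $14 = $3,272
Total COGS = $1,869 + $3,272 = $5,141
Ending inventory: 42 @ $13 + 34 @ $14 = $1,022
Check: goods available $6,163 = COGS $5,141 + ending $1,022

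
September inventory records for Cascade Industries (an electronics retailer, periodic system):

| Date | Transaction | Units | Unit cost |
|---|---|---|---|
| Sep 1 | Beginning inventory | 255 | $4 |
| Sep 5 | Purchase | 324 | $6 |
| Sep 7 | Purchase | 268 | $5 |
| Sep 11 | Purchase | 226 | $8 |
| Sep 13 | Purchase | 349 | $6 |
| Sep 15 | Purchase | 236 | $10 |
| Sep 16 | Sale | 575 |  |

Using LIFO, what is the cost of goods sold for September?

COGS = $4,394

Sep 16, 575 sold [LIFO — newest first]: 236 @ $10 + 339 @ $6 = $4,394
Ending inventory: 255 @ $4 + 324 @ $6 + 268 @ $5 + 226 @ $8 + 10 @ $6 = $6,172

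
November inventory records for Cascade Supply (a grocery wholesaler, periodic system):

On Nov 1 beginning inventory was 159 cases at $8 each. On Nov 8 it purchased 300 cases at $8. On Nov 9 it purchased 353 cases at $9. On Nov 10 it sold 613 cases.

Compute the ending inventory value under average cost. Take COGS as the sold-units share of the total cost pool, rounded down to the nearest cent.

Ending inventory = $1,678.52

Nov 10, sell 613: 613/812 × $6,849.00 → $5,170.48
Ending inventory (cost pool remaining) = $1,678.52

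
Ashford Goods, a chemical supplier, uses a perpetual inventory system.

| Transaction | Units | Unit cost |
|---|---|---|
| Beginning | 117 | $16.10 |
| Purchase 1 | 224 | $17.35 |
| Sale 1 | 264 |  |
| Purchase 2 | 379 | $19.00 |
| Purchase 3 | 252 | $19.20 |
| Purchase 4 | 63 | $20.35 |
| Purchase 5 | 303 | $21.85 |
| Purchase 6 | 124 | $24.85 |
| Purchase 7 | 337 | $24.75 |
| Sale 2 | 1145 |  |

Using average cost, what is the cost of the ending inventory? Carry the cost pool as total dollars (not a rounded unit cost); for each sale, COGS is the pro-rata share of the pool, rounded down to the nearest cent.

After Beginning: 117 on hand, pool $1,883.70 (≈ $16.1000 each)
After Purchase 1: 341 on hand, pool $5,770.10 (≈ $16.9211 each)
Sale 1, sell 264: 264/341 × $5,770.10 → $4,467.17
After Purchase 2: 456 on hand, pool $8,503.93 (≈ $18.6490 each)
After Purchase 3: 708 on hand, pool $13,342.33 (≈ $18.8451 each)
After Purchase 4: 771 on hand, pool $14,624.38 (≈ $18.9681 each)
After Purchase 5: 1074 on hand, pool $21,244.93 (≈ $19.7811 each)
After Purchase 6: 1198 on hand, pool $24,326.33 (≈ $20.3058 each)
After Purchase 7: 1535 on hand, pool $32,667.08 (≈ $21.2815 each)
Sale 2, sell 1145: 1145/1535 × $32,667.08 → $24,367.30
Total COGS = $4,467.17 + $24,367.30 = $28,834.47
Ending inventory (cost pool remaining) = $8,299.78

Ending inventory = $8,299.78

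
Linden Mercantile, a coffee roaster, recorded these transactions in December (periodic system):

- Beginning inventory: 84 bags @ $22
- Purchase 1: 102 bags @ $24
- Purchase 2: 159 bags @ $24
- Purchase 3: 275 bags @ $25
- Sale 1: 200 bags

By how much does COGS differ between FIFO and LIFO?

$368

FIFO COGS: 84 @ $22 + 102 @ $24 + 14 @ $24 = $4,632
LIFO COGS: 200 @ $25 = $5,000
Difference = |$4,632 − $5,000| = $368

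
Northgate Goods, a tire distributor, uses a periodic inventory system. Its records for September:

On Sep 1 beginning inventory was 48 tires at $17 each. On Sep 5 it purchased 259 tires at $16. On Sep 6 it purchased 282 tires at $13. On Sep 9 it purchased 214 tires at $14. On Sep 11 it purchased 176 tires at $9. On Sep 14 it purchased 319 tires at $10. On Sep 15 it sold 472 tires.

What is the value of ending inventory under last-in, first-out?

Sep 15, 472 sold [LIFO — newest first]: 319 @ $10 + 153 @ $9 = $4,567
Ending inventory: 48 @ $17 + 259 @ $16 + 282 @ $13 + 214 @ $14 + 23 @ $9 = $11,829

Ending inventory = $11,829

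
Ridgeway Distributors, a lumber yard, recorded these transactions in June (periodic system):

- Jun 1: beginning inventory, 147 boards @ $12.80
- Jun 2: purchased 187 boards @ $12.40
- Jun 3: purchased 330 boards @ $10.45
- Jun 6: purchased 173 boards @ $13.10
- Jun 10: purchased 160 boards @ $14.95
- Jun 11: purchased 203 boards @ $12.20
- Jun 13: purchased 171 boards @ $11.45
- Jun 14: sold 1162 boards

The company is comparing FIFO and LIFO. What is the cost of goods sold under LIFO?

COGS = $14,091.35

FIFO COGS: 147 @ $12.80 + 187 @ $12.40 + 330 @ $10.45 + 173 @ $13.10 + 160 @ $14.95 + 165 @ $12.20 = $14,320.20
LIFO COGS: 171 @ $11.45 + 203 @ $12.20 + 160 @ $14.95 + 173 @ $13.10 + 330 @ $10.45 + 125 @ $12.40 = $14,091.35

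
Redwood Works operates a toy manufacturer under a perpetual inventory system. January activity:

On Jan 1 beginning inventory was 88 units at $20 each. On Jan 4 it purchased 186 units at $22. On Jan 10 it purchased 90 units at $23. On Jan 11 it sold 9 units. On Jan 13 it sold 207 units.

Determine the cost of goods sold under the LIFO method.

COGS = $4,842

Jan 11, 9 sold [LIFO — newest first]: 9 @ $23 = $207
Jan 13, 207 sold [LIFO — newest first]: 81 @ $23 + 126 @ $22 = $4,635
Total COGS = $207 + $4,635 = $4,842
Ending inventory: 88 @ $20 + 60 @ $22 = $3,080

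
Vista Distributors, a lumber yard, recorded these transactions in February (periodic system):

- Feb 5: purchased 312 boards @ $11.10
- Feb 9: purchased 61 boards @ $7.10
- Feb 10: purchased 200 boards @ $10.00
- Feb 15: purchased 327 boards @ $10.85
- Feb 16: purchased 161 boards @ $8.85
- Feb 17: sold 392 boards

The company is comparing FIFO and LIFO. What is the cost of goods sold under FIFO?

COGS = $4,086.30

FIFO COGS: 312 @ $11.10 + 61 @ $7.10 + 19 @ $10.00 = $4,086.30
LIFO COGS: 161 @ $8.85 + 231 @ $10.85 = $3,931.20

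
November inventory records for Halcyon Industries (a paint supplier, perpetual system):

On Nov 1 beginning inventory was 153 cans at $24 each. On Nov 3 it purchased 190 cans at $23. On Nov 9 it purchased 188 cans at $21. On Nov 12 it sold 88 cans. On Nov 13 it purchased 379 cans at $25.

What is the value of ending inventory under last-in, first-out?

Nov 12, 88 sold [LIFO — newest first]: 88 @ $21 = $1,848
Ending inventory: 153 @ $24 + 190 @ $23 + 100 @ $21 + 379 @ $25 = $19,617
Check: goods available $21,465 = COGS $1,848 + ending $19,617

Ending inventory = $19,617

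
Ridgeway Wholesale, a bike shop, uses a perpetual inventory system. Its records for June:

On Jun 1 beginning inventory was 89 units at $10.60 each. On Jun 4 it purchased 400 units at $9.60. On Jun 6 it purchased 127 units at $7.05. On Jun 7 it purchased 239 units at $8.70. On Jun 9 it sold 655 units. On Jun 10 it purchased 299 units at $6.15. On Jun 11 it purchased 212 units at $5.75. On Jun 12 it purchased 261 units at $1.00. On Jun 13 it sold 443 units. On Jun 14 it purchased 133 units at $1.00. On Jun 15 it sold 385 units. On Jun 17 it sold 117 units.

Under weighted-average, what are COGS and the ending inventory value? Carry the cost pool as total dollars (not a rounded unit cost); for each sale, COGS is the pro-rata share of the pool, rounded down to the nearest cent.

COGS = $10,502.48; ending inventory = $707.42

After Jun 1: 89 on hand, pool $943.40 (≈ $10.6000 each)
After Jun 4: 489 on hand, pool $4,783.40 (≈ $9.7820 each)
After Jun 6: 616 on hand, pool $5,678.75 (≈ $9.2188 each)
After Jun 7: 855 on hand, pool $7,758.05 (≈ $9.0737 each)
Jun 9, sell 655: 655/855 × $7,758.05 → $5,943.30
After Jun 10: 499 on hand, pool $3,653.60 (≈ $7.3218 each)
After Jun 11: 711 on hand, pool $4,872.60 (≈ $6.8532 each)
After Jun 12: 972 on hand, pool $5,133.60 (≈ $5.2815 each)
Jun 13, sell 443: 443/972 × $5,133.60 → $2,339.69
After Jun 14: 662 on hand, pool $2,926.91 (≈ $4.4213 each)
Jun 15, sell 385: 385/662 × $2,926.91 → $1,702.20
Jun 17, sell 117: 117/277 × $1,224.71 → $517.29
Total COGS = $5,943.30 + $2,339.69 + $1,702.20 + $517.29 = $10,502.48
Ending inventory (cost pool remaining) = $707.42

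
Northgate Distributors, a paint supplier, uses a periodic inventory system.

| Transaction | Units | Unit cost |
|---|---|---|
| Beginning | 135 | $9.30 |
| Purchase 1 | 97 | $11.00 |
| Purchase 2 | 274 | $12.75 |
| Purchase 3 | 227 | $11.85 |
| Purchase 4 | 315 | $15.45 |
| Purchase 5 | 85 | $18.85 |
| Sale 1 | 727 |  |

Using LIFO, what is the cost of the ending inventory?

Ending inventory = $4,541.00

Sale 1 (727) [LIFO — newest first]: 85 @ $18.85 + 315 @ $15.45 + 227 @ $11.85 + 100 @ $12.75 = $10,433.95
Ending inventory: 135 @ $9.30 + 97 @ $11.00 + 174 @ $12.75 = $4,541.00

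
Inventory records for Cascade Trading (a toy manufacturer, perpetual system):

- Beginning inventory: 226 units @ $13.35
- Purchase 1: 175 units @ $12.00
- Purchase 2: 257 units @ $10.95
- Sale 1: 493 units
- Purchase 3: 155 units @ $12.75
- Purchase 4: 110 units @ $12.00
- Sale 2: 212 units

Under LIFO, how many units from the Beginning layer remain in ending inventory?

Sale 1 (493) [LIFO — newest first]: 257 @ $10.95 + 175 @ $12.00 + 61 @ $13.35 = $5,728.50
Sale 2 (212) [LIFO — newest first]: 110 @ $12.00 + 102 @ $12.75 = $2,620.50
Total COGS = $5,728.50 + $2,620.50 = $8,349.00
Ending inventory: 165 @ $13.35 + 53 @ $12.75 = $2,878.50

165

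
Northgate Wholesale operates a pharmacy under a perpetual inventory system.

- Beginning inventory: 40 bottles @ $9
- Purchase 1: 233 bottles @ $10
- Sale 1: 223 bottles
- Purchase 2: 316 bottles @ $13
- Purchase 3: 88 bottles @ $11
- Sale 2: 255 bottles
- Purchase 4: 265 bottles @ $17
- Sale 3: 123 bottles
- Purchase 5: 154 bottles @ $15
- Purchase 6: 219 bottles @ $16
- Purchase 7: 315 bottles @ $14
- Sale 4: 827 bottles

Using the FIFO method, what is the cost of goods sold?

Sale 1 (223) [FIFO — oldest first]: 40 @ $9 + 183 @ $10 = $2,190
Sale 2 (255) [FIFO — oldest first]: 50 @ $10 + 205 @ $13 = $3,165
Sale 3 (123) [FIFO — oldest first]: 111 @ $13 + 12 @ $11 = $1,575
Sale 4 (827) [FIFO — oldest first]: 76 @ $11 + 265 @ $17 + 154 @ $15 + 219 @ $16 + 113 @ $14 = $12,737
Total COGS = $2,190 + $3,165 + $1,575 + $12,737 = $19,667
Ending inventory: 202 @ $14 = $2,828

COGS = $19,667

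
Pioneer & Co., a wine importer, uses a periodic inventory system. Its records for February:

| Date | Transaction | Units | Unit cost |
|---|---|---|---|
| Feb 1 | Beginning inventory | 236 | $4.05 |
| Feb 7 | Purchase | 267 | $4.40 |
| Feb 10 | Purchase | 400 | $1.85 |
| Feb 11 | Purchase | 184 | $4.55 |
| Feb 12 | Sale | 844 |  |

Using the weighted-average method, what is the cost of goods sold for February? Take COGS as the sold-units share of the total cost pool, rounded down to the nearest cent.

COGS = $2,878.91

Feb 12, sell 844: 844/1087 × $3,707.80 → $2,878.91
Ending inventory (cost pool remaining) = $828.89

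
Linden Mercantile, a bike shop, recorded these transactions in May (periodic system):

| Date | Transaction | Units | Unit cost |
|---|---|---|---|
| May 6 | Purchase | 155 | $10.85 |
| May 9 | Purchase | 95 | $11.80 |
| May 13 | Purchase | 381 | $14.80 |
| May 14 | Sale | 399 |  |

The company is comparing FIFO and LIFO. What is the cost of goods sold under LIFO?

FIFO COGS: 155 @ $10.85 + 95 @ $11.80 + 149 @ $14.80 = $5,007.95
LIFO COGS: 381 @ $14.80 + 18 @ $11.80 = $5,851.20

COGS = $5,851.20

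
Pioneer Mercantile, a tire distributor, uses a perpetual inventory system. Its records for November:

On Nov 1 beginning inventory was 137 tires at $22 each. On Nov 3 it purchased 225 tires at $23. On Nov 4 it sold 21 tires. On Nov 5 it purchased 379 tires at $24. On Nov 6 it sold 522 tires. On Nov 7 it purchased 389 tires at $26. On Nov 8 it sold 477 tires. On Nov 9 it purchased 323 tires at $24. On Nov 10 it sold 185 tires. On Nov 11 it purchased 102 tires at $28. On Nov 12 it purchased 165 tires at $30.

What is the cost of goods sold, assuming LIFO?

COGS = $29,419

Nov 4, 21 sold [LIFO — newest first]: 21 @ $23 = $483
Nov 6, 522 sold [LIFO — newest first]: 379 @ $24 + 143 @ $23 = $12,385
Nov 8, 477 sold [LIFO — newest first]: 389 @ $26 + 61 @ $23 + 27 @ $22 = $12,111
Nov 10, 185 sold [LIFO — newest first]: 185 @ $24 = $4,440
Total COGS = $483 + $12,385 + $12,111 + $4,440 = $29,419
Ending inventory: 110 @ $22 + 138 @ $24 + 102 @ $28 + 165 @ $30 = $13,538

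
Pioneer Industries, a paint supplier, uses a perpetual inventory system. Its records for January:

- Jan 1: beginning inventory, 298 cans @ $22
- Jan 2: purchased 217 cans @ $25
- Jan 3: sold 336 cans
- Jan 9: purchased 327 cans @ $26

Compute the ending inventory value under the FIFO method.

Jan 3, 336 sold [FIFO — oldest first]: 298 @ $22 + 38 @ $25 = $7,506
Ending inventory: 179 @ $25 + 327 @ $26 = $12,977

Ending inventory = $12,977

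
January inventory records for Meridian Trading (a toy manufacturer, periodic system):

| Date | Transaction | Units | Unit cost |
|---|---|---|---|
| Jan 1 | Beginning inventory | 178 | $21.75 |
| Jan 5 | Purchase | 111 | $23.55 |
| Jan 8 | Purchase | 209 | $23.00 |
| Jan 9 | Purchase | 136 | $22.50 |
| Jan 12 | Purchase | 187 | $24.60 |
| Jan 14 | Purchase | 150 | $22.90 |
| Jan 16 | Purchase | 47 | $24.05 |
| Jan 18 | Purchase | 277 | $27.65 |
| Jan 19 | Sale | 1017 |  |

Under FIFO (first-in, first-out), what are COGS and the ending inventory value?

Jan 19, 1017 sold [FIFO — oldest first]: 178 @ $21.75 + 111 @ $23.55 + 209 @ $23.00 + 136 @ $22.50 + 187 @ $24.60 + 150 @ $22.90 + 46 @ $24.05 = $23,494.05
Ending inventory: 1 @ $24.05 + 277 @ $27.65 = $7,683.10
Check: goods available $31,177.15 = COGS $23,494.05 + ending $7,683.10

COGS = $23,494.05; ending inventory = $7,683.10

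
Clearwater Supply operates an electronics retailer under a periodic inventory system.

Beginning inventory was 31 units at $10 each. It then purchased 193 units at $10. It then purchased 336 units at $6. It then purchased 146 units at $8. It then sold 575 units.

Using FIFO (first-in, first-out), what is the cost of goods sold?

COGS = $4,376

Sale 1 (575) [FIFO — oldest first]: 31 @ $10 + 193 @ $10 + 336 @ $6 + 15 @ $8 = $4,376
Ending inventory: 131 @ $8 = $1,048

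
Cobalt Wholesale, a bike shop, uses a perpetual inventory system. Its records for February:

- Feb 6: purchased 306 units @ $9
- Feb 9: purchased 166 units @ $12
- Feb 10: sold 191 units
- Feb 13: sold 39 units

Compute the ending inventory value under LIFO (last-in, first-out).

Ending inventory = $2,178

Feb 10, 191 sold [LIFO — newest first]: 166 @ $12 + 25 @ $9 = $2,217
Feb 13, 39 sold [LIFO — newest first]: 39 @ $9 = $351
Total COGS = $2,217 + $351 = $2,568
Ending inventory: 242 @ $9 = $2,178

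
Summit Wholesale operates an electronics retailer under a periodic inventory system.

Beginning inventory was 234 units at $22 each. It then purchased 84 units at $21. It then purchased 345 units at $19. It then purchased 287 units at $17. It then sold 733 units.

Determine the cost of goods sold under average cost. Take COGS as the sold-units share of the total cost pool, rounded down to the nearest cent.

Sale 1, sell 733: 733/950 × $18,346.00 → $14,155.38
Ending inventory (cost pool remaining) = $4,190.62

COGS = $14,155.38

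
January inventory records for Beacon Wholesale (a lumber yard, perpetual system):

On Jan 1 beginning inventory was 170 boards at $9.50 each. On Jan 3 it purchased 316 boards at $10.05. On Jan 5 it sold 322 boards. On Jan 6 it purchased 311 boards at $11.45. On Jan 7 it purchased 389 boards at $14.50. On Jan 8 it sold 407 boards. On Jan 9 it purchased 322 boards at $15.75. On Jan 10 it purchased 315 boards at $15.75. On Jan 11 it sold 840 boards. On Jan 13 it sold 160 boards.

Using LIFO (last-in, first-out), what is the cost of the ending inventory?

Ending inventory = $893.00

Jan 5, 322 sold [LIFO — newest first]: 316 @ $10.05 + 6 @ $9.50 = $3,232.80
Jan 8, 407 sold [LIFO — newest first]: 389 @ $14.50 + 18 @ $11.45 = $5,846.60
Jan 11, 840 sold [LIFO — newest first]: 315 @ $15.75 + 322 @ $15.75 + 203 @ $11.45 = $12,357.10
Jan 13, 160 sold [LIFO — newest first]: 90 @ $11.45 + 70 @ $9.50 = $1,695.50
Total COGS = $3,232.80 + $5,846.60 + $12,357.10 + $1,695.50 = $23,132.00
Ending inventory: 94 @ $9.50 = $893.00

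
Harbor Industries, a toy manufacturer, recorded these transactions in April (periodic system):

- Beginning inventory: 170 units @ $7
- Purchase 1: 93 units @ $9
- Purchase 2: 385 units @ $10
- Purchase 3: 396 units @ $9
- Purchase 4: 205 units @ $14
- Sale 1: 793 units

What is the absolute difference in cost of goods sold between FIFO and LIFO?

$1,172

FIFO COGS: 170 @ $7 + 93 @ $9 + 385 @ $10 + 145 @ $9 = $7,182
LIFO COGS: 205 @ $14 + 396 @ $9 + 192 @ $10 = $8,354
Difference = |$7,182 − $8,354| = $1,172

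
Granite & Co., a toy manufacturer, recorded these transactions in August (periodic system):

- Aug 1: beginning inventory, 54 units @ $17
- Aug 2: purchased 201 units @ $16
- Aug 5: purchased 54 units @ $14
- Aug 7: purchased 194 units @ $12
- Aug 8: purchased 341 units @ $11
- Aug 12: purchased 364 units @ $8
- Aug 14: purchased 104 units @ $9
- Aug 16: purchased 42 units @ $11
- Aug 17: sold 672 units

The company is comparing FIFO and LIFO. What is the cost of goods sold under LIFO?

COGS = $6,092

FIFO COGS: 54 @ $17 + 201 @ $16 + 54 @ $14 + 194 @ $12 + 169 @ $11 = $9,077
LIFO COGS: 42 @ $11 + 104 @ $9 + 364 @ $8 + 162 @ $11 = $6,092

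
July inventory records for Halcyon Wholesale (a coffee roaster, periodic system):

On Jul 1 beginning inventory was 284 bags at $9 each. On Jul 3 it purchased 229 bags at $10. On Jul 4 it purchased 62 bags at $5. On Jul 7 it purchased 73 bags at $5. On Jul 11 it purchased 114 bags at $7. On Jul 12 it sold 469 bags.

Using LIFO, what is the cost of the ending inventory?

Ending inventory = $2,646

Jul 12, 469 sold [LIFO — newest first]: 114 @ $7 + 73 @ $5 + 62 @ $5 + 220 @ $10 = $3,673
Ending inventory: 284 @ $9 + 9 @ $10 = $2,646
Check: goods available $6,319 = COGS $3,673 + ending $2,646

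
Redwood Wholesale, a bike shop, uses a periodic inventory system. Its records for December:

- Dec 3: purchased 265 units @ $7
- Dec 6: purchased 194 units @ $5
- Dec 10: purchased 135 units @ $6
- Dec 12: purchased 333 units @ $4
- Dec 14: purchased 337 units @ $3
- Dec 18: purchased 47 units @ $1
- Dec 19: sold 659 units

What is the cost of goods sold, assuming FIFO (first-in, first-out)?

COGS = $3,895

Dec 19, 659 sold [FIFO — oldest first]: 265 @ $7 + 194 @ $5 + 135 @ $6 + 65 @ $4 = $3,895
Ending inventory: 268 @ $4 + 337 @ $3 + 47 @ $1 = $2,130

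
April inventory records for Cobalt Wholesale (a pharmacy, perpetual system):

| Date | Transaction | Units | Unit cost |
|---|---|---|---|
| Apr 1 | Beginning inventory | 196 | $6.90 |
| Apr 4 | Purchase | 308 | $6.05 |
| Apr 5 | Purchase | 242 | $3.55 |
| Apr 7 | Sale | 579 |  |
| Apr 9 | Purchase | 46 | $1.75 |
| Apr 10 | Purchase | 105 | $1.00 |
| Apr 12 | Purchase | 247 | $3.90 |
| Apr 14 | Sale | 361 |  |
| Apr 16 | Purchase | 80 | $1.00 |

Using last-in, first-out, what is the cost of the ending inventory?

Apr 7, 579 sold [LIFO — newest first]: 242 @ $3.55 + 308 @ $6.05 + 29 @ $6.90 = $2,922.60
Apr 14, 361 sold [LIFO — newest first]: 247 @ $3.90 + 105 @ $1.00 + 9 @ $1.75 = $1,084.05
Total COGS = $2,922.60 + $1,084.05 = $4,006.65
Ending inventory: 167 @ $6.90 + 37 @ $1.75 + 80 @ $1.00 = $1,297.05
Check: goods available $5,303.70 = COGS $4,006.65 + ending $1,297.05

Ending inventory = $1,297.05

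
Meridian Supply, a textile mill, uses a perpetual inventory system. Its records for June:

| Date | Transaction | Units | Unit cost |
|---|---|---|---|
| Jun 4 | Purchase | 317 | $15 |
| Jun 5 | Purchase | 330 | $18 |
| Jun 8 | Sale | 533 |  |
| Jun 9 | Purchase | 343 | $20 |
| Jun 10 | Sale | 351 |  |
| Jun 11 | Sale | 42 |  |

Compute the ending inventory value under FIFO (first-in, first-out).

Jun 8, 533 sold [FIFO — oldest first]: 317 @ $15 + 216 @ $18 = $8,643
Jun 10, 351 sold [FIFO — oldest first]: 114 @ $18 + 237 @ $20 = $6,792
Jun 11, 42 sold [FIFO — oldest first]: 42 @ $20 = $840
Total COGS = $8,643 + $6,792 + $840 = $16,275
Ending inventory: 64 @ $20 = $1,280

Ending inventory = $1,280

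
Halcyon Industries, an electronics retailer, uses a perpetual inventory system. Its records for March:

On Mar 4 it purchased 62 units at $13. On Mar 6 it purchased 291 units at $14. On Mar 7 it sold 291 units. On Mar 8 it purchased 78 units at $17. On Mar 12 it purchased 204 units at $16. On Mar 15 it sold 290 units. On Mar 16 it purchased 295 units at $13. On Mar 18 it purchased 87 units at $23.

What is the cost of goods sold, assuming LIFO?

COGS = $8,768

Mar 7, 291 sold [LIFO — newest first]: 291 @ $14 = $4,074
Mar 15, 290 sold [LIFO — newest first]: 204 @ $16 + 78 @ $17 + 8 @ $13 = $4,694
Total COGS = $4,074 + $4,694 = $8,768
Ending inventory: 54 @ $13 + 295 @ $13 + 87 @ $23 = $6,538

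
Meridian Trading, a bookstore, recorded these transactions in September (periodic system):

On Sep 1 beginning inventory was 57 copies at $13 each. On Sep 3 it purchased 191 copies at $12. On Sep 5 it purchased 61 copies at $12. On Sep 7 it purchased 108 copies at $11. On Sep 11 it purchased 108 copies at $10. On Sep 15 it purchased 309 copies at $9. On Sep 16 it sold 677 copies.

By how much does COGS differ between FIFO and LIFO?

$528

FIFO COGS: 57 @ $13 + 191 @ $12 + 61 @ $12 + 108 @ $11 + 108 @ $10 + 152 @ $9 = $7,401
LIFO COGS: 309 @ $9 + 108 @ $10 + 108 @ $11 + 61 @ $12 + 91 @ $12 = $6,873
Difference = |$7,401 − $6,873| = $528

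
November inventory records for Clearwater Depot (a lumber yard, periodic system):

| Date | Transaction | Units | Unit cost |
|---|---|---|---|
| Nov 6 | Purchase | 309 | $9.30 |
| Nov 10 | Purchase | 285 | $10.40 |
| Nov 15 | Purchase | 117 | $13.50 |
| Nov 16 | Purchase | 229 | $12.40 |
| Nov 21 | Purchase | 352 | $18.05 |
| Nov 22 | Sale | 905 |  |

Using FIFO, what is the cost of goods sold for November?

Nov 22, 905 sold [FIFO — oldest first]: 309 @ $9.30 + 285 @ $10.40 + 117 @ $13.50 + 194 @ $12.40 = $9,822.80
Ending inventory: 35 @ $12.40 + 352 @ $18.05 = $6,787.60

COGS = $9,822.80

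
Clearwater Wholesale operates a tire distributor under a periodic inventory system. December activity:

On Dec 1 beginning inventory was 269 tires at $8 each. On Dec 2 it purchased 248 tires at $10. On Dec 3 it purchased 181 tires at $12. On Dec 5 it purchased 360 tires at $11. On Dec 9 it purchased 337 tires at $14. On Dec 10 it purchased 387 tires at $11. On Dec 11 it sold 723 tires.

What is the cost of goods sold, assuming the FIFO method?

Dec 11, 723 sold [FIFO — oldest first]: 269 @ $8 + 248 @ $10 + 181 @ $12 + 25 @ $11 = $7,079
Ending inventory: 335 @ $11 + 337 @ $14 + 387 @ $11 = $12,660

COGS = $7,079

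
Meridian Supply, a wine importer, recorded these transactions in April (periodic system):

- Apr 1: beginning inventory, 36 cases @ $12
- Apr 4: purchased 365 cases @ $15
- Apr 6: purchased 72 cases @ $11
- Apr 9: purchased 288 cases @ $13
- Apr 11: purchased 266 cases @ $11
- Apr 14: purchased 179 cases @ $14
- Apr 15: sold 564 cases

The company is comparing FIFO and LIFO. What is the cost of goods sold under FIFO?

COGS = $7,882

FIFO COGS: 36 @ $12 + 365 @ $15 + 72 @ $11 + 91 @ $13 = $7,882
LIFO COGS: 179 @ $14 + 266 @ $11 + 119 @ $13 = $6,979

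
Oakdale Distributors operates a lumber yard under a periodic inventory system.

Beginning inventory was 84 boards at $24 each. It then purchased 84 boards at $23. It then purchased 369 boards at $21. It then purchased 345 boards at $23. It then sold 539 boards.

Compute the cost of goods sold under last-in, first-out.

COGS = $12,009

Sale 1 (539) [LIFO — newest first]: 345 @ $23 + 194 @ $21 = $12,009
Ending inventory: 84 @ $24 + 84 @ $23 + 175 @ $21 = $7,623
Check: goods available $19,632 = COGS $12,009 + ending $7,623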